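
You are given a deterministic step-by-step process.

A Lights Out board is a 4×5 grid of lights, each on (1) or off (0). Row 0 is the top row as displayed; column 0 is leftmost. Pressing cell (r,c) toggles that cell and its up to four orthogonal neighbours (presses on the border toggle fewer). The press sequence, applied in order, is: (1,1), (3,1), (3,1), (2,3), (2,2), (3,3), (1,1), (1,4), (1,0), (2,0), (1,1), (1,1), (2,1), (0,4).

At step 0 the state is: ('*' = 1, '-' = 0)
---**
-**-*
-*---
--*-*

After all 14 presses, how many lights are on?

[0] ---**
-**-*
-*---
--*-*
[1] -*-**
*---*
-----
--*-*
[2] -*-**
*---*
-*---
**--*
[3] -*-**
*---*
-----
--*-*
[4] -*-**
*--**
--***
--***
[5] -*-**
*-***
-*--*
---**
[6] -*-**
*-***
-*-**
--*--
[7] ---**
-*-**
---**
--*--
[8] ---*-
-*---
---*-
--*--
[9] *--*-
*----
*--*-
--*--
[10] *--*-
-----
-*-*-
*-*--
[11] **-*-
***--
---*-
*-*--
[12] *--*-
-----
-*-*-
*-*--
[13] *--*-
-*---
*-**-
***--
[14] *---*
-*--*
*-**-
***--

10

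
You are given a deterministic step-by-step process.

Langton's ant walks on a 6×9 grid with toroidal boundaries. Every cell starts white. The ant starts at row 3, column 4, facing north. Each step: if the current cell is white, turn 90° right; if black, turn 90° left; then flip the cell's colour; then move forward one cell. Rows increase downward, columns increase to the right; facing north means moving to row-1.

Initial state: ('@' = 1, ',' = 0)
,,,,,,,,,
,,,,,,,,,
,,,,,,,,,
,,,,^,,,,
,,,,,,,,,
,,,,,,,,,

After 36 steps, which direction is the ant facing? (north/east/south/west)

south

[0] ,,,,,,,,,
,,,,,,,,,
,,,,,,,,,
,,,,^,,,,
,,,,,,,,,
,,,,,,,,,
[1] ,,,,,,,,,
,,,,,,,,,
,,,,,,,,,
,,,,@>,,,
,,,,,,,,,
,,,,,,,,,
[2] ,,,,,,,,,
,,,,,,,,,
,,,,,,,,,
,,,,@@,,,
,,,,,v,,,
,,,,,,,,,
[3] ,,,,,,,,,
,,,,,,,,,
,,,,,,,,,
,,,,@@,,,
,,,,<@,,,
,,,,,,,,,
[4] ,,,,,,,,,
,,,,,,,,,
,,,,,,,,,
,,,,^@,,,
,,,,@@,,,
,,,,,,,,,
[5] ,,,,,,,,,
,,,,,,,,,
,,,,,,,,,
,,,<,@,,,
,,,,@@,,,
,,,,,,,,,
[6] ,,,,,,,,,
,,,,,,,,,
,,,^,,,,,
,,,@,@,,,
,,,,@@,,,
,,,,,,,,,
[7] ,,,,,,,,,
,,,,,,,,,
,,,@>,,,,
,,,@,@,,,
,,,,@@,,,
,,,,,,,,,
[8] ,,,,,,,,,
,,,,,,,,,
,,,@@,,,,
,,,@v@,,,
,,,,@@,,,
,,,,,,,,,
[9] ,,,,,,,,,
,,,,,,,,,
,,,@@,,,,
,,,<@@,,,
,,,,@@,,,
,,,,,,,,,
[10] ,,,,,,,,,
,,,,,,,,,
,,,@@,,,,
,,,,@@,,,
,,,v@@,,,
,,,,,,,,,
[11] ,,,,,,,,,
,,,,,,,,,
,,,@@,,,,
,,,,@@,,,
,,<@@@,,,
,,,,,,,,,
[12] ,,,,,,,,,
,,,,,,,,,
,,,@@,,,,
,,^,@@,,,
,,@@@@,,,
,,,,,,,,,
[13] ,,,,,,,,,
,,,,,,,,,
,,,@@,,,,
,,@>@@,,,
,,@@@@,,,
,,,,,,,,,
[14] ,,,,,,,,,
,,,,,,,,,
,,,@@,,,,
,,@@@@,,,
,,@v@@,,,
,,,,,,,,,
[15] ,,,,,,,,,
,,,,,,,,,
,,,@@,,,,
,,@@@@,,,
,,@,>@,,,
,,,,,,,,,
[16] ,,,,,,,,,
,,,,,,,,,
,,,@@,,,,
,,@@^@,,,
,,@,,@,,,
,,,,,,,,,
[17] ,,,,,,,,,
,,,,,,,,,
,,,@@,,,,
,,@<,@,,,
,,@,,@,,,
,,,,,,,,,
[18] ,,,,,,,,,
,,,,,,,,,
,,,@@,,,,
,,@,,@,,,
,,@v,@,,,
,,,,,,,,,
[19] ,,,,,,,,,
,,,,,,,,,
,,,@@,,,,
,,@,,@,,,
,,<@,@,,,
,,,,,,,,,
[20] ,,,,,,,,,
,,,,,,,,,
,,,@@,,,,
,,@,,@,,,
,,,@,@,,,
,,v,,,,,,
[21] ,,,,,,,,,
,,,,,,,,,
,,,@@,,,,
,,@,,@,,,
,,,@,@,,,
,<@,,,,,,
[22] ,,,,,,,,,
,,,,,,,,,
,,,@@,,,,
,,@,,@,,,
,^,@,@,,,
,@@,,,,,,
[23] ,,,,,,,,,
,,,,,,,,,
,,,@@,,,,
,,@,,@,,,
,@>@,@,,,
,@@,,,,,,
[24] ,,,,,,,,,
,,,,,,,,,
,,,@@,,,,
,,@,,@,,,
,@@@,@,,,
,@v,,,,,,
[25] ,,,,,,,,,
,,,,,,,,,
,,,@@,,,,
,,@,,@,,,
,@@@,@,,,
,@,>,,,,,
[26] ,,,v,,,,,
,,,,,,,,,
,,,@@,,,,
,,@,,@,,,
,@@@,@,,,
,@,@,,,,,
[27] ,,<@,,,,,
,,,,,,,,,
,,,@@,,,,
,,@,,@,,,
,@@@,@,,,
,@,@,,,,,
[28] ,,@@,,,,,
,,,,,,,,,
,,,@@,,,,
,,@,,@,,,
,@@@,@,,,
,@^@,,,,,
[29] ,,@@,,,,,
,,,,,,,,,
,,,@@,,,,
,,@,,@,,,
,@@@,@,,,
,@@>,,,,,
[30] ,,@@,,,,,
,,,,,,,,,
,,,@@,,,,
,,@,,@,,,
,@@^,@,,,
,@@,,,,,,
[31] ,,@@,,,,,
,,,,,,,,,
,,,@@,,,,
,,@,,@,,,
,@<,,@,,,
,@@,,,,,,
[32] ,,@@,,,,,
,,,,,,,,,
,,,@@,,,,
,,@,,@,,,
,@,,,@,,,
,@v,,,,,,
[33] ,,@@,,,,,
,,,,,,,,,
,,,@@,,,,
,,@,,@,,,
,@,,,@,,,
,@,>,,,,,
[34] ,,@v,,,,,
,,,,,,,,,
,,,@@,,,,
,,@,,@,,,
,@,,,@,,,
,@,@,,,,,
[35] ,,@,>,,,,
,,,,,,,,,
,,,@@,,,,
,,@,,@,,,
,@,,,@,,,
,@,@,,,,,
[36] ,,@,@,,,,
,,,,v,,,,
,,,@@,,,,
,,@,,@,,,
,@,,,@,,,
,@,@,,,,,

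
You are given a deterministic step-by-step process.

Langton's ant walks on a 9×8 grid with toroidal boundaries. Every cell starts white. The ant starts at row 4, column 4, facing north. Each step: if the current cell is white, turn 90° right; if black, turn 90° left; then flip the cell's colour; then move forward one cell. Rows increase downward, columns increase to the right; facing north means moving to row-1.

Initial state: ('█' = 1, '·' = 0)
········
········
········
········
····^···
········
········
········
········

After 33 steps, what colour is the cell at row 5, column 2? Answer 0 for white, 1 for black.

[0] ········
········
········
········
····^···
········
········
········
········
[1] ········
········
········
········
····█>··
········
········
········
········
[2] ········
········
········
········
····██··
·····v··
········
········
········
[3] ········
········
········
········
····██··
····<█··
········
········
········
[4] ········
········
········
········
····^█··
····██··
········
········
········
[5] ········
········
········
········
···<·█··
····██··
········
········
········
[6] ········
········
········
···^····
···█·█··
····██··
········
········
········
[7] ········
········
········
···█>···
···█·█··
····██··
········
········
········
[8] ········
········
········
···██···
···█v█··
····██··
········
········
········
[9] ········
········
········
···██···
···<██··
····██··
········
········
········
[10] ········
········
········
···██···
····██··
···v██··
········
········
········
[11] ········
········
········
···██···
····██··
··<███··
········
········
········
[12] ········
········
········
···██···
··^·██··
··████··
········
········
········
[13] ········
········
········
···██···
··█>██··
··████··
········
········
········
[14] ········
········
········
···██···
··████··
··█v██··
········
········
········
[15] ········
········
········
···██···
··████··
··█·>█··
········
········
········
[16] ········
········
········
···██···
··██^█··
··█··█··
········
········
········
[17] ········
········
········
···██···
··█<·█··
··█··█··
········
········
········
[18] ········
········
········
···██···
··█··█··
··█v·█··
········
········
········
[19] ········
········
········
···██···
··█··█··
··<█·█··
········
········
········
[20] ········
········
········
···██···
··█··█··
···█·█··
··v·····
········
········
[21] ········
········
········
···██···
··█··█··
···█·█··
·<█·····
········
········
[22] ········
········
········
···██···
··█··█··
·^·█·█··
·██·····
········
········
[23] ········
········
········
···██···
··█··█··
·█>█·█··
·██·····
········
········
[24] ········
········
········
···██···
··█··█··
·███·█··
·█v·····
········
········
[25] ········
········
········
···██···
··█··█··
·███·█··
·█·>····
········
········
[26] ········
········
········
···██···
··█··█··
·███·█··
·█·█····
···v····
········
[27] ········
········
········
···██···
··█··█··
·███·█··
·█·█····
··<█····
········
[28] ········
········
········
···██···
··█··█··
·███·█··
·█^█····
··██····
········
[29] ········
········
········
···██···
··█··█··
·███·█··
·██>····
··██····
········
[30] ········
········
········
···██···
··█··█··
·██^·█··
·██·····
··██····
········
[31] ········
········
········
···██···
··█··█··
·█<··█··
·██·····
··██····
········
[32] ········
········
········
···██···
··█··█··
·█···█··
·█v·····
··██····
········
[33] ········
········
········
···██···
··█··█··
·█···█··
·█·>····
··██····
········

0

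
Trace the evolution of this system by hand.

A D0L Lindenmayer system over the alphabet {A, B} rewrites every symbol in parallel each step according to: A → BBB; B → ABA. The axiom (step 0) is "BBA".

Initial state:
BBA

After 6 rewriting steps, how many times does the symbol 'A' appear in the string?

862

step 0: BBA
step 1: ABAABABBB
step 2: BBBABABBBBBBABABBBABAABAABA
step 3: ABAABAABABBBABABBBABAABAABAABAABAABABBBABABBBABAABAABABBBABABBBBBBABABBBBBBABABBB
step 4: BBBABABBBBBBABABBBBBBABABBBABAABAABABBBABABBBABAABAABABBBA…AABAABAABAABABBBABABBBABAABAABAABAABAABABBBABABBBABAABAABA  (len 243)
step 5: ABAABAABABBBABABBBABAABAABAABAABAABABBBABABBBABAABAABAABAA…ABBBABAABAABABBBABABBBABAABAABABBBABABBBBBBABABBBBBBABABBB  (len 729)
step 6: BBBABABBBBBBABABBBBBBABABBBABAABAABABBBABABBBABAABAABABBBA…AABAABAABAABABBBABABBBABAABAABAABAABAABABBBABABBBABAABAABA  (len 2187)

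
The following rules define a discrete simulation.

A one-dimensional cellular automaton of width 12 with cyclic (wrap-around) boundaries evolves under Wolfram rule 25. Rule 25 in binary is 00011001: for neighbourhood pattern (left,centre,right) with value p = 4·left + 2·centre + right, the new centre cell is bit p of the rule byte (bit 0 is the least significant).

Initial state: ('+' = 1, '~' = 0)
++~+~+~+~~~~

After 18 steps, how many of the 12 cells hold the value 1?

7

t=0: ++~+~+~+~~~~
t=1: +~~~~~~~+++~
t=2: ~++++++~+~~~
t=3: ~+~~~~~~~+++
t=4: ~~++++++~+~~
t=5: +~+~~~~~~~++
t=6: ~~~++++++~+~
t=7: ++~+~~~~~~~+
t=8: ~~~~++++++~+
t=9: +++~+~~~~~~~
t=10: +~~~~++++++~
t=11: ~+++~+~~~~~~
t=12: ~+~~~~++++++
t=13: ~~+++~+~~~~~
t=14: +~+~~~~+++++
t=15: ~~~+++~+~~~~
t=16: ++~+~~~~++++
t=17: ~~~~+++~+~~~
t=18: +++~+~~~~+++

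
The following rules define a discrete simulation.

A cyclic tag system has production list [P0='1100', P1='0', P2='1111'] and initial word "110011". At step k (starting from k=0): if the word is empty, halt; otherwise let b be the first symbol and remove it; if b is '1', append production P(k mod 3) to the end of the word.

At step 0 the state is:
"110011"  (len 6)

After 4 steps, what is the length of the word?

7

k=0  "110011"  (len 6)
k=1  "100111100"  (len 9)
k=2  "001111000"  (len 9)
k=3  "01111000"  (len 8)
k=4  "1111000"  (len 7)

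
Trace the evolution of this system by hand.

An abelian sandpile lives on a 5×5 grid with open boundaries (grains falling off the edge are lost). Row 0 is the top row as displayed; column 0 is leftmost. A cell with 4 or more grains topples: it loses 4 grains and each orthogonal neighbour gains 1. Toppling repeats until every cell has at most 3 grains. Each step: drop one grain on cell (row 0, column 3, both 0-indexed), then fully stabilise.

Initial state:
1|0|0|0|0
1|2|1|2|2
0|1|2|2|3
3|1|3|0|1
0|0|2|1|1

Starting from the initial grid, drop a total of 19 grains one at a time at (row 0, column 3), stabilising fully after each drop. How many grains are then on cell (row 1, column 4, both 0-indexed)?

2

[0] 1|0|0|0|0
1|2|1|2|2
0|1|2|2|3
3|1|3|0|1
0|0|2|1|1
[1] 1|0|0|1|0
1|2|1|2|2
0|1|2|2|3
3|1|3|0|1
0|0|2|1|1
[2] 1|0|0|2|0
1|2|1|2|2
0|1|2|2|3
3|1|3|0|1
0|0|2|1|1
[3] 1|0|0|3|0
1|2|1|2|2
0|1|2|2|3
3|1|3|0|1
0|0|2|1|1
[4] 1|0|1|0|1
1|2|1|3|2
0|1|2|2|3
3|1|3|0|1
0|0|2|1|1
[5] 1|0|1|1|1
1|2|1|3|2
0|1|2|2|3
3|1|3|0|1
0|0|2|1|1
[6] 1|0|1|2|1
1|2|1|3|2
0|1|2|2|3
3|1|3|0|1
0|0|2|1|1
[7] 1|0|1|3|1
1|2|1|3|2
0|1|2|2|3
3|1|3|0|1
0|0|2|1|1
[8] 1|0|2|1|2
1|2|2|0|3
0|1|2|3|3
3|1|3|0|1
0|0|2|1|1
[9] 1|0|2|2|2
1|2|2|0|3
0|1|2|3|3
3|1|3|0|1
0|0|2|1|1
[10] 1|0|2|3|2
1|2|2|0|3
0|1|2|3|3
3|1|3|0|1
0|0|2|1|1
[11] 1|0|3|0|3
1|2|2|1|3
0|1|2|3|3
3|1|3|0|1
0|0|2|1|1
[12] 1|0|3|1|3
1|2|2|1|3
0|1|2|3|3
3|1|3|0|1
0|0|2|1|1
[13] 1|0|3|2|3
1|2|2|1|3
0|1|2|3|3
3|1|3|0|1
0|0|2|1|1
[14] 1|0|3|3|3
1|2|2|1|3
0|1|2|3|3
3|1|3|0|1
0|0|2|1|1
[15] 1|1|1|3|1
1|3|1|1|2
0|2|1|2|1
3|2|0|2|2
0|0|3|1|1
[16] 1|1|2|0|2
1|3|1|2|2
0|2|1|2|1
3|2|0|2|2
0|0|3|1|1
[17] 1|1|2|1|2
1|3|1|2|2
0|2|1|2|1
3|2|0|2|2
0|0|3|1|1
[18] 1|1|2|2|2
1|3|1|2|2
0|2|1|2|1
3|2|0|2|2
0|0|3|1|1
[19] 1|1|2|3|2
1|3|1|2|2
0|2|1|2|1
3|2|0|2|2
0|0|3|1|1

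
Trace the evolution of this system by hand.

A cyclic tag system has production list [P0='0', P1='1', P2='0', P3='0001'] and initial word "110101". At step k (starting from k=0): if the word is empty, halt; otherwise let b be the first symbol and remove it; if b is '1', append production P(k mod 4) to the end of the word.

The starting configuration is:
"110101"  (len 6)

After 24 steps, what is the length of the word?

0

[0] "110101"  (len 6)
[1] "101010"  (len 6)
[2] "010101"  (len 6)
[3] "10101"  (len 5)
[4] "01010001"  (len 8)
[5] "1010001"  (len 7)
[6] "0100011"  (len 7)
[7] "100011"  (len 6)
[8] "000110001"  (len 9)
[9] "00110001"  (len 8)
[10] "0110001"  (len 7)
[11] "110001"  (len 6)
[12] "100010001"  (len 9)
[13] "000100010"  (len 9)
[14] "00100010"  (len 8)
[15] "0100010"  (len 7)
[16] "100010"  (len 6)
[17] "000100"  (len 6)
[18] "00100"  (len 5)
[19] "0100"  (len 4)
[20] "100"  (len 3)
[21] "000"  (len 3)
[22] "00"  (len 2)
[23] "0"  (len 1)
[24] (halted — word empty)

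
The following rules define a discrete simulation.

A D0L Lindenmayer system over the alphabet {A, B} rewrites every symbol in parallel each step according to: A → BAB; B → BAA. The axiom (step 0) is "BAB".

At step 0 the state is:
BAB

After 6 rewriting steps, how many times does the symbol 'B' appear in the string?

[0] BAB
[1] BAABABBAA
[2] BAABABBABBAABABBAABAABABBAB
[3] BAABABBABBAABABBAABAABABBAABAABABBABBAABABBAABAABABBABBAABABBABBAABABBAABAABABBAA
[4] BAABABBABBAABABBAABAABABBAABAABABBABBAABABBAABAABABBABBAAB…BBAABAABABBABBAABABBAABAABABBABBAABABBABBAABABBAABAABABBAB  (len 243)
[5] BAABABBABBAABABBAABAABABBAABAABABBABBAABABBAABAABABBABBAAB…BBAABAABABBABBAABABBAABAABABBABBAABABBABBAABABBAABAABABBAA  (len 729)
[6] BAABABBABBAABABBAABAABABBAABAABABBABBAABABBAABAABABBABBAAB…BBAABAABABBABBAABABBAABAABABBABBAABABBABBAABABBAABAABABBAB  (len 2187)

1094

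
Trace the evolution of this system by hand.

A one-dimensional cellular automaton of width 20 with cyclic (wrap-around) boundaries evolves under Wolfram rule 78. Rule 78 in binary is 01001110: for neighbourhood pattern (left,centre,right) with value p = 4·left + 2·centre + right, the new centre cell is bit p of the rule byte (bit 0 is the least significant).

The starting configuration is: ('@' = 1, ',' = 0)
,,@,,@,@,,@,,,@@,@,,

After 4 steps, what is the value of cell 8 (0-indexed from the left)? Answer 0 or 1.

[0] ,,@,,@,@,,@,,,@@,@,,
[1] ,@@,@@,@,@@,,@@@,@,,
[2] @@@,@@,@,@@,@@,@,@,,
[3] @,@,@@,@,@@,@@,@,@,@
[4] @,@,@@,@,@@,@@,@,@,@

0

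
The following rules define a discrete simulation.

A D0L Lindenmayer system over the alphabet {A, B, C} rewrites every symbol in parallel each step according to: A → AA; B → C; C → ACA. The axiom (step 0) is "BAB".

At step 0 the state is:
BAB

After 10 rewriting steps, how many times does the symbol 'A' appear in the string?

3068

[0] BAB
[1] CAAC
[2] ACAAAAAACA
[3] AAACAAAAAAAAAAAAAACAAA
[4] AAAAAAACAAAAAAAAAAAAAAAAAAAAAAAAAAAAAACAAAAAAA
[5] AAAAAAAAAAAAAAACAAAAAAAAAAAAAAAAAAAAAAAAAAAAAAAAAAAAAAAAAAAAAAAAAAAAAAAAAAAAAACAAAAAAAAAAAAAAA
[6] AAAAAAAAAAAAAAAAAAAAAAAAAAAAAAACAAAAAAAAAAAAAAAAAAAAAAAAAA…AAAAAAAAAAAAAAAAAAAAAAAAAACAAAAAAAAAAAAAAAAAAAAAAAAAAAAAAA  (len 190)
[7] AAAAAAAAAAAAAAAAAAAAAAAAAAAAAAAAAAAAAAAAAAAAAAAAAAAAAAAAAA…AAAAAAAAAAAAAAAAAAAAAAAAAAAAAAAAAAAAAAAAAAAAAAAAAAAAAAAAAA  (len 382)
[8] AAAAAAAAAAAAAAAAAAAAAAAAAAAAAAAAAAAAAAAAAAAAAAAAAAAAAAAAAA…AAAAAAAAAAAAAAAAAAAAAAAAAAAAAAAAAAAAAAAAAAAAAAAAAAAAAAAAAA  (len 766)
[9] AAAAAAAAAAAAAAAAAAAAAAAAAAAAAAAAAAAAAAAAAAAAAAAAAAAAAAAAAA…AAAAAAAAAAAAAAAAAAAAAAAAAAAAAAAAAAAAAAAAAAAAAAAAAAAAAAAAAA  (len 1534)
[10] AAAAAAAAAAAAAAAAAAAAAAAAAAAAAAAAAAAAAAAAAAAAAAAAAAAAAAAAAA…AAAAAAAAAAAAAAAAAAAAAAAAAAAAAAAAAAAAAAAAAAAAAAAAAAAAAAAAAA  (len 3070)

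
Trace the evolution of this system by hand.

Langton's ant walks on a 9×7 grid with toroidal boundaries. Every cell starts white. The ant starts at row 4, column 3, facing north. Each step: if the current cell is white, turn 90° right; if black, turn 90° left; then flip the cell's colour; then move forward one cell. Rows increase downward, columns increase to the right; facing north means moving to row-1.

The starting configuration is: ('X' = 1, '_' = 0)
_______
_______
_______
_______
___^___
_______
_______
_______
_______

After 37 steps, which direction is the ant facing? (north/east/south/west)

gen 0: _______
_______
_______
_______
___^___
_______
_______
_______
_______
gen 1: _______
_______
_______
_______
___X>__
_______
_______
_______
_______
gen 2: _______
_______
_______
_______
___XX__
____v__
_______
_______
_______
gen 3: _______
_______
_______
_______
___XX__
___<X__
_______
_______
_______
gen 4: _______
_______
_______
_______
___^X__
___XX__
_______
_______
_______
gen 5: _______
_______
_______
_______
__<_X__
___XX__
_______
_______
_______
gen 6: _______
_______
_______
__^____
__X_X__
___XX__
_______
_______
_______
gen 7: _______
_______
_______
__X>___
__X_X__
___XX__
_______
_______
_______
gen 8: _______
_______
_______
__XX___
__XvX__
___XX__
_______
_______
_______
gen 9: _______
_______
_______
__XX___
__<XX__
___XX__
_______
_______
_______
gen 10: _______
_______
_______
__XX___
___XX__
__vXX__
_______
_______
_______
gen 11: _______
_______
_______
__XX___
___XX__
_<XXX__
_______
_______
_______
gen 12: _______
_______
_______
__XX___
_^_XX__
_XXXX__
_______
_______
_______
gen 13: _______
_______
_______
__XX___
_X>XX__
_XXXX__
_______
_______
_______
gen 14: _______
_______
_______
__XX___
_XXXX__
_XvXX__
_______
_______
_______
gen 15: _______
_______
_______
__XX___
_XXXX__
_X_>X__
_______
_______
_______
gen 16: _______
_______
_______
__XX___
_XX^X__
_X__X__
_______
_______
_______
gen 17: _______
_______
_______
__XX___
_X<_X__
_X__X__
_______
_______
_______
gen 18: _______
_______
_______
__XX___
_X__X__
_Xv_X__
_______
_______
_______
gen 19: _______
_______
_______
__XX___
_X__X__
_<X_X__
_______
_______
_______
gen 20: _______
_______
_______
__XX___
_X__X__
__X_X__
_v_____
_______
_______
gen 21: _______
_______
_______
__XX___
_X__X__
__X_X__
<X_____
_______
_______
gen 22: _______
_______
_______
__XX___
_X__X__
^_X_X__
XX_____
_______
_______
gen 23: _______
_______
_______
__XX___
_X__X__
X>X_X__
XX_____
_______
_______
gen 24: _______
_______
_______
__XX___
_X__X__
XXX_X__
Xv_____
_______
_______
gen 25: _______
_______
_______
__XX___
_X__X__
XXX_X__
X_>____
_______
_______
gen 26: _______
_______
_______
__XX___
_X__X__
XXX_X__
X_X____
__v____
_______
gen 27: _______
_______
_______
__XX___
_X__X__
XXX_X__
X_X____
_<X____
_______
gen 28: _______
_______
_______
__XX___
_X__X__
XXX_X__
X^X____
_XX____
_______
gen 29: _______
_______
_______
__XX___
_X__X__
XXX_X__
XX>____
_XX____
_______
gen 30: _______
_______
_______
__XX___
_X__X__
XX^_X__
XX_____
_XX____
_______
gen 31: _______
_______
_______
__XX___
_X__X__
X<__X__
XX_____
_XX____
_______
gen 32: _______
_______
_______
__XX___
_X__X__
X___X__
Xv_____
_XX____
_______
gen 33: _______
_______
_______
__XX___
_X__X__
X___X__
X_>____
_XX____
_______
gen 34: _______
_______
_______
__XX___
_X__X__
X___X__
X_X____
_Xv____
_______
gen 35: _______
_______
_______
__XX___
_X__X__
X___X__
X_X____
_X_>___
_______
gen 36: _______
_______
_______
__XX___
_X__X__
X___X__
X_X____
_X_X___
___v___
gen 37: _______
_______
_______
__XX___
_X__X__
X___X__
X_X____
_X_X___
__<X___

west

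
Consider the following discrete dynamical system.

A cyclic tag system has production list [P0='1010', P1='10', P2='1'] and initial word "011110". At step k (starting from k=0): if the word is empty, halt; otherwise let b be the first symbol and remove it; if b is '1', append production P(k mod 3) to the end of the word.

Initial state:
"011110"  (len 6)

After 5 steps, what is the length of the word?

step 0: "011110"  (len 6)
step 1: "11110"  (len 5)
step 2: "111010"  (len 6)
step 3: "110101"  (len 6)
step 4: "101011010"  (len 9)
step 5: "0101101010"  (len 10)

10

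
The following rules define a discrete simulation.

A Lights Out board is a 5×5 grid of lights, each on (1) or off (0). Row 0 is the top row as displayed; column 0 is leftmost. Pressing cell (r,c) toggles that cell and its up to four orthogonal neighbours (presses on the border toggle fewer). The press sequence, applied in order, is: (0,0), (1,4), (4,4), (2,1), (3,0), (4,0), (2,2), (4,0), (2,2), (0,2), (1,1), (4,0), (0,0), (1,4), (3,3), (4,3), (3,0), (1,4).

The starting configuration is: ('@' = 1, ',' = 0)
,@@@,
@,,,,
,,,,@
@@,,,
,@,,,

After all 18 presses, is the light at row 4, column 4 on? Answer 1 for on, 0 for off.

gen 0: ,@@@,
@,,,,
,,,,@
@@,,,
,@,,,
gen 1: @,@@,
,,,,,
,,,,@
@@,,,
,@,,,
gen 2: @,@@@
,,,@@
,,,,,
@@,,,
,@,,,
gen 3: @,@@@
,,,@@
,,,,,
@@,,@
,@,@@
gen 4: @,@@@
,@,@@
@@@,,
@,,,@
,@,@@
gen 5: @,@@@
,@,@@
,@@,,
,@,,@
@@,@@
gen 6: @,@@@
,@,@@
,@@,,
@@,,@
,,,@@
gen 7: @,@@@
,@@@@
,,,@,
@@@,@
,,,@@
gen 8: @,@@@
,@@@@
,,,@,
,@@,@
@@,@@
gen 9: @,@@@
,@,@@
,@@,,
,@,,@
@@,@@
gen 10: @@,,@
,@@@@
,@@,,
,@,,@
@@,@@
gen 11: @,,,@
@,,@@
,,@,,
,@,,@
@@,@@
gen 12: @,,,@
@,,@@
,,@,,
@@,,@
,,,@@
gen 13: ,@,,@
,,,@@
,,@,,
@@,,@
,,,@@
gen 14: ,@,,,
,,,,,
,,@,@
@@,,@
,,,@@
gen 15: ,@,,,
,,,,,
,,@@@
@@@@,
,,,,@
gen 16: ,@,,,
,,,,,
,,@@@
@@@,,
,,@@,
gen 17: ,@,,,
,,,,,
@,@@@
,,@,,
@,@@,
gen 18: ,@,,@
,,,@@
@,@@,
,,@,,
@,@@,

0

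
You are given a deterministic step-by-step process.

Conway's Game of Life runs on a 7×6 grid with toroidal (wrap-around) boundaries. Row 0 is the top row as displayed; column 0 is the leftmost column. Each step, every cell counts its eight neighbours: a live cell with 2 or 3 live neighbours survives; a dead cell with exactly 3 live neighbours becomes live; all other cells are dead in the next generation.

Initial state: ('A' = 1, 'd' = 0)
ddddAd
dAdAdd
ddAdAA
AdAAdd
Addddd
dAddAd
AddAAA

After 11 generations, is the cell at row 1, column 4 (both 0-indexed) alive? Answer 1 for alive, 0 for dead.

k=0  ddddAd
dAdAdd
ddAdAA
AdAAdd
Addddd
dAddAd
AddAAA
k=1  AdAddd
ddAAdA
AdddAA
AdAAAd
AdAAdA
dAdAAd
AddAdd
k=2  AdAdAA
ddAAdd
Addddd
ddAddd
Addddd
dAdddd
AddAAA
k=3  AdAddd
AdAAAd
dAAAdd
dAdddd
dAdddd
dAddAd
ddAAdd
k=4  ddddAA
AdddAA
AdddAd
AAdddd
AAAddd
dAdAdd
ddAAdd
k=5  Addddd
AddAdd
ddddAd
ddAddd
dddddd
AddAdd
ddAAdd
k=6  dAAAdd
dddddA
dddAdd
dddddd
dddddd
ddAAdd
dAAAdd
k=7  AAdAAd
dddAAd
dddddd
dddddd
dddddd
dAdAdd
ddddAd
k=8  ddAddd
ddAAAA
dddddd
dddddd
dddddd
dddddd
AAddAA
k=9  ddAddd
ddAAAd
dddAAd
dddddd
dddddd
AddddA
AAdddA
k=10  AdAdAA
ddAdAd
ddAdAd
dddddd
dddddd
dAdddA
dAdddA
k=11  AdAdAd
ddAdAd
dddddd
dddddd
dddddd
dddddd
dAAddd

1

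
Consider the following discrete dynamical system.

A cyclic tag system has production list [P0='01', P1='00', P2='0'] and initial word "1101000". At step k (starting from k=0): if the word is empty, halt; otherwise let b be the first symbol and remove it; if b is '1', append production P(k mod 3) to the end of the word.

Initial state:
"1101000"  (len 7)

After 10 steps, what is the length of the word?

4

gen 0: "1101000"  (len 7)
gen 1: "10100001"  (len 8)
gen 2: "010000100"  (len 9)
gen 3: "10000100"  (len 8)
gen 4: "000010001"  (len 9)
gen 5: "00010001"  (len 8)
gen 6: "0010001"  (len 7)
gen 7: "010001"  (len 6)
gen 8: "10001"  (len 5)
gen 9: "00010"  (len 5)
gen 10: "0010"  (len 4)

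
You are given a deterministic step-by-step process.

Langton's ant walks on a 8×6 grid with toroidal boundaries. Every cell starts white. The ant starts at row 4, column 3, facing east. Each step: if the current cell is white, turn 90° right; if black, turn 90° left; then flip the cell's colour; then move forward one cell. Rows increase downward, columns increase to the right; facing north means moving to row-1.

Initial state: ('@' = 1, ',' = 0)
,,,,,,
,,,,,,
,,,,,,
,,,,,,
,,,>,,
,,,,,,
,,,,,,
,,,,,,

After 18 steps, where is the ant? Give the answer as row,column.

3,2

t=0: ,,,,,,
,,,,,,
,,,,,,
,,,,,,
,,,>,,
,,,,,,
,,,,,,
,,,,,,
t=1: ,,,,,,
,,,,,,
,,,,,,
,,,,,,
,,,@,,
,,,v,,
,,,,,,
,,,,,,
t=2: ,,,,,,
,,,,,,
,,,,,,
,,,,,,
,,,@,,
,,<@,,
,,,,,,
,,,,,,
t=3: ,,,,,,
,,,,,,
,,,,,,
,,,,,,
,,^@,,
,,@@,,
,,,,,,
,,,,,,
t=4: ,,,,,,
,,,,,,
,,,,,,
,,,,,,
,,@>,,
,,@@,,
,,,,,,
,,,,,,
t=5: ,,,,,,
,,,,,,
,,,,,,
,,,^,,
,,@,,,
,,@@,,
,,,,,,
,,,,,,
t=6: ,,,,,,
,,,,,,
,,,,,,
,,,@>,
,,@,,,
,,@@,,
,,,,,,
,,,,,,
t=7: ,,,,,,
,,,,,,
,,,,,,
,,,@@,
,,@,v,
,,@@,,
,,,,,,
,,,,,,
t=8: ,,,,,,
,,,,,,
,,,,,,
,,,@@,
,,@<@,
,,@@,,
,,,,,,
,,,,,,
t=9: ,,,,,,
,,,,,,
,,,,,,
,,,^@,
,,@@@,
,,@@,,
,,,,,,
,,,,,,
t=10: ,,,,,,
,,,,,,
,,,,,,
,,<,@,
,,@@@,
,,@@,,
,,,,,,
,,,,,,
t=11: ,,,,,,
,,,,,,
,,^,,,
,,@,@,
,,@@@,
,,@@,,
,,,,,,
,,,,,,
t=12: ,,,,,,
,,,,,,
,,@>,,
,,@,@,
,,@@@,
,,@@,,
,,,,,,
,,,,,,
t=13: ,,,,,,
,,,,,,
,,@@,,
,,@v@,
,,@@@,
,,@@,,
,,,,,,
,,,,,,
t=14: ,,,,,,
,,,,,,
,,@@,,
,,<@@,
,,@@@,
,,@@,,
,,,,,,
,,,,,,
t=15: ,,,,,,
,,,,,,
,,@@,,
,,,@@,
,,v@@,
,,@@,,
,,,,,,
,,,,,,
t=16: ,,,,,,
,,,,,,
,,@@,,
,,,@@,
,,,>@,
,,@@,,
,,,,,,
,,,,,,
t=17: ,,,,,,
,,,,,,
,,@@,,
,,,^@,
,,,,@,
,,@@,,
,,,,,,
,,,,,,
t=18: ,,,,,,
,,,,,,
,,@@,,
,,<,@,
,,,,@,
,,@@,,
,,,,,,
,,,,,,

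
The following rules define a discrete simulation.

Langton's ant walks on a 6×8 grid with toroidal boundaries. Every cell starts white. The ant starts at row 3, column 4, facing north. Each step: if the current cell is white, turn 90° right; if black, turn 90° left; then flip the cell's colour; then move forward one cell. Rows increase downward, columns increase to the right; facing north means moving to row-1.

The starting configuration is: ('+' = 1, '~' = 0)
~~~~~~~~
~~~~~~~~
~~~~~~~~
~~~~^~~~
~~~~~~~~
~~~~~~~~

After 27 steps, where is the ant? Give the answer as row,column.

0,2

gen 0: ~~~~~~~~
~~~~~~~~
~~~~~~~~
~~~~^~~~
~~~~~~~~
~~~~~~~~
gen 1: ~~~~~~~~
~~~~~~~~
~~~~~~~~
~~~~+>~~
~~~~~~~~
~~~~~~~~
gen 2: ~~~~~~~~
~~~~~~~~
~~~~~~~~
~~~~++~~
~~~~~v~~
~~~~~~~~
gen 3: ~~~~~~~~
~~~~~~~~
~~~~~~~~
~~~~++~~
~~~~<+~~
~~~~~~~~
gen 4: ~~~~~~~~
~~~~~~~~
~~~~~~~~
~~~~^+~~
~~~~++~~
~~~~~~~~
gen 5: ~~~~~~~~
~~~~~~~~
~~~~~~~~
~~~<~+~~
~~~~++~~
~~~~~~~~
gen 6: ~~~~~~~~
~~~~~~~~
~~~^~~~~
~~~+~+~~
~~~~++~~
~~~~~~~~
gen 7: ~~~~~~~~
~~~~~~~~
~~~+>~~~
~~~+~+~~
~~~~++~~
~~~~~~~~
gen 8: ~~~~~~~~
~~~~~~~~
~~~++~~~
~~~+v+~~
~~~~++~~
~~~~~~~~
gen 9: ~~~~~~~~
~~~~~~~~
~~~++~~~
~~~<++~~
~~~~++~~
~~~~~~~~
gen 10: ~~~~~~~~
~~~~~~~~
~~~++~~~
~~~~++~~
~~~v++~~
~~~~~~~~
gen 11: ~~~~~~~~
~~~~~~~~
~~~++~~~
~~~~++~~
~~<+++~~
~~~~~~~~
gen 12: ~~~~~~~~
~~~~~~~~
~~~++~~~
~~^~++~~
~~++++~~
~~~~~~~~
gen 13: ~~~~~~~~
~~~~~~~~
~~~++~~~
~~+>++~~
~~++++~~
~~~~~~~~
gen 14: ~~~~~~~~
~~~~~~~~
~~~++~~~
~~++++~~
~~+v++~~
~~~~~~~~
gen 15: ~~~~~~~~
~~~~~~~~
~~~++~~~
~~++++~~
~~+~>+~~
~~~~~~~~
gen 16: ~~~~~~~~
~~~~~~~~
~~~++~~~
~~++^+~~
~~+~~+~~
~~~~~~~~
gen 17: ~~~~~~~~
~~~~~~~~
~~~++~~~
~~+<~+~~
~~+~~+~~
~~~~~~~~
gen 18: ~~~~~~~~
~~~~~~~~
~~~++~~~
~~+~~+~~
~~+v~+~~
~~~~~~~~
gen 19: ~~~~~~~~
~~~~~~~~
~~~++~~~
~~+~~+~~
~~<+~+~~
~~~~~~~~
gen 20: ~~~~~~~~
~~~~~~~~
~~~++~~~
~~+~~+~~
~~~+~+~~
~~v~~~~~
gen 21: ~~~~~~~~
~~~~~~~~
~~~++~~~
~~+~~+~~
~~~+~+~~
~<+~~~~~
gen 22: ~~~~~~~~
~~~~~~~~
~~~++~~~
~~+~~+~~
~^~+~+~~
~++~~~~~
gen 23: ~~~~~~~~
~~~~~~~~
~~~++~~~
~~+~~+~~
~+>+~+~~
~++~~~~~
gen 24: ~~~~~~~~
~~~~~~~~
~~~++~~~
~~+~~+~~
~+++~+~~
~+v~~~~~
gen 25: ~~~~~~~~
~~~~~~~~
~~~++~~~
~~+~~+~~
~+++~+~~
~+~>~~~~
gen 26: ~~~v~~~~
~~~~~~~~
~~~++~~~
~~+~~+~~
~+++~+~~
~+~+~~~~
gen 27: ~~<+~~~~
~~~~~~~~
~~~++~~~
~~+~~+~~
~+++~+~~
~+~+~~~~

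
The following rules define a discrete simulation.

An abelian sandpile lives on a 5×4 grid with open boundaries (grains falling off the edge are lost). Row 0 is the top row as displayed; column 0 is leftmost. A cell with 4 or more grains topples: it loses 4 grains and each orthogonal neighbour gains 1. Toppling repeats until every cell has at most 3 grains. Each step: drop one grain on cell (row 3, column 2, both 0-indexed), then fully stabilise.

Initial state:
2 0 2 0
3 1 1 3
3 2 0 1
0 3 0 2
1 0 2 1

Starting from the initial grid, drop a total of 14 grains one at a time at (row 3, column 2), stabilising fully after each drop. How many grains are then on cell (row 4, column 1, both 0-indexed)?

3

t=0: 2 0 2 0
3 1 1 3
3 2 0 1
0 3 0 2
1 0 2 1
t=1: 2 0 2 0
3 1 1 3
3 2 0 1
0 3 1 2
1 0 2 1
t=2: 2 0 2 0
3 1 1 3
3 2 0 1
0 3 2 2
1 0 2 1
t=3: 2 0 2 0
3 1 1 3
3 2 0 1
0 3 3 2
1 0 2 1
t=4: 2 0 2 0
3 1 1 3
3 3 1 1
1 0 1 3
1 1 3 1
t=5: 2 0 2 0
3 1 1 3
3 3 1 1
1 0 2 3
1 1 3 1
t=6: 2 0 2 0
3 1 1 3
3 3 1 1
1 0 3 3
1 1 3 1
t=7: 2 0 2 0
3 1 1 3
3 3 2 2
1 1 2 0
1 2 0 3
t=8: 2 0 2 0
3 1 1 3
3 3 2 2
1 1 3 0
1 2 0 3
t=9: 2 0 2 0
3 1 1 3
3 3 3 2
1 2 0 1
1 2 1 3
t=10: 2 0 2 0
3 1 1 3
3 3 3 2
1 2 1 1
1 2 1 3
t=11: 2 0 2 0
3 1 1 3
3 3 3 2
1 2 2 1
1 2 1 3
t=12: 2 0 2 0
3 1 1 3
3 3 3 2
1 2 3 1
1 2 1 3
t=13: 3 0 2 0
0 3 2 3
1 2 1 3
3 0 2 2
1 3 2 3
t=14: 3 0 2 0
0 3 2 3
1 2 1 3
3 0 3 2
1 3 2 3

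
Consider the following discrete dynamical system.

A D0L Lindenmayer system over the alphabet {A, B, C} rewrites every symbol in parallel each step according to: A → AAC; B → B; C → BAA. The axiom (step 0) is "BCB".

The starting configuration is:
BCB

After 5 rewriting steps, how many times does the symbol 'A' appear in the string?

t=0: BCB
t=1: BBAAB
t=2: BBAACAACB
t=3: BBAACAACBAAAACAACBAAB
t=4: BBAACAACBAAAACAACBAABAACAACAACAACBAAAACAACBAABAACAACB
t=5: BBAACAACBAAAACAACBAABAACAACAACAACBAAAACAACBAABAACAACBAACAA…AACBAABAACAACAACAACBAAAACAACBAABAACAACBAACAACBAAAACAACBAAB  (len 141)

88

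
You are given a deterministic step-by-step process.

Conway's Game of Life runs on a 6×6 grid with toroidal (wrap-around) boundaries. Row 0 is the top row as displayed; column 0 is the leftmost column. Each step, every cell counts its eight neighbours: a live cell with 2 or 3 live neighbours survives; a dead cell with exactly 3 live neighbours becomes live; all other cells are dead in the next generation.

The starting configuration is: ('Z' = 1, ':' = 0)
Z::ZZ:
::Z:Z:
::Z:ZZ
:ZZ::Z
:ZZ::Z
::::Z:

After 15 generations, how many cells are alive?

8

[0] Z::ZZ:
::Z:Z:
::Z:ZZ
:ZZ::Z
:ZZ::Z
::::Z:
[1] ::::Z:
:ZZ:::
Z:Z:ZZ
:::::Z
:ZZZZZ
ZZZ:Z:
[2] Z::::Z
ZZZ:Z:
Z:ZZZZ
::::::
::::::
Z:::::
[3] ::::::
::Z:::
Z:Z:Z:
:::ZZZ
::::::
Z::::Z
[4] ::::::
:Z:Z::
:ZZ:Z:
:::ZZZ
Z:::::
::::::
[5] ::::::
:Z:Z::
ZZ:::Z
ZZZZZZ
::::ZZ
::::::
[6] ::::::
:ZZ:::
::::::
::ZZ::
:ZZ:::
::::::
[7] ::::::
::::::
:Z:Z::
:ZZZ::
:ZZZ::
::::::
[8] ::::::
::::::
:Z:Z::
Z:::Z:
:Z:Z::
::Z:::
[9] ::::::
::::::
::::::
ZZ:ZZ:
:ZZZ::
::Z:::
[10] ::::::
::::::
::::::
ZZ:ZZ:
Z:::Z:
:ZZZ::
[11] ::Z:::
::::::
::::::
ZZ:ZZ:
Z:::Z:
:ZZZ::
[12] :ZZZ::
::::::
::::::
ZZ:ZZ:
Z:::Z:
:ZZZ::
[13] :Z:Z::
::Z:::
::::::
ZZ:ZZ:
Z:::Z:
Z:::Z:
[14] :ZZZ::
::Z:::
:ZZZ::
ZZ:ZZ:
Z:::Z:
ZZ:ZZ:
[15] Z:::Z:
::::::
Z:::Z:
Z:::Z:
::::::
Z:::Z:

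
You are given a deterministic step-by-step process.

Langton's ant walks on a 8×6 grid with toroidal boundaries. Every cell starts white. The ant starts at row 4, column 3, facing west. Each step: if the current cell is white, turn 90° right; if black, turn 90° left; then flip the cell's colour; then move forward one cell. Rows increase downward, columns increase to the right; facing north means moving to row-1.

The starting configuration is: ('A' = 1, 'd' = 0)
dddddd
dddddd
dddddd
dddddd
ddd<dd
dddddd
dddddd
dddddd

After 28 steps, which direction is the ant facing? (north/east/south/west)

west

k=0  dddddd
dddddd
dddddd
dddddd
ddd<dd
dddddd
dddddd
dddddd
k=1  dddddd
dddddd
dddddd
ddd^dd
dddAdd
dddddd
dddddd
dddddd
k=2  dddddd
dddddd
dddddd
dddA>d
dddAdd
dddddd
dddddd
dddddd
k=3  dddddd
dddddd
dddddd
dddAAd
dddAvd
dddddd
dddddd
dddddd
k=4  dddddd
dddddd
dddddd
dddAAd
ddd<Ad
dddddd
dddddd
dddddd
k=5  dddddd
dddddd
dddddd
dddAAd
ddddAd
dddvdd
dddddd
dddddd
k=6  dddddd
dddddd
dddddd
dddAAd
ddddAd
dd<Add
dddddd
dddddd
k=7  dddddd
dddddd
dddddd
dddAAd
dd^dAd
ddAAdd
dddddd
dddddd
k=8  dddddd
dddddd
dddddd
dddAAd
ddA>Ad
ddAAdd
dddddd
dddddd
k=9  dddddd
dddddd
dddddd
dddAAd
ddAAAd
ddAvdd
dddddd
dddddd
k=10  dddddd
dddddd
dddddd
dddAAd
ddAAAd
ddAd>d
dddddd
dddddd
k=11  dddddd
dddddd
dddddd
dddAAd
ddAAAd
ddAdAd
ddddvd
dddddd
k=12  dddddd
dddddd
dddddd
dddAAd
ddAAAd
ddAdAd
ddd<Ad
dddddd
k=13  dddddd
dddddd
dddddd
dddAAd
ddAAAd
ddA^Ad
dddAAd
dddddd
k=14  dddddd
dddddd
dddddd
dddAAd
ddAAAd
ddAA>d
dddAAd
dddddd
k=15  dddddd
dddddd
dddddd
dddAAd
ddAA^d
ddAAdd
dddAAd
dddddd
k=16  dddddd
dddddd
dddddd
dddAAd
ddA<dd
ddAAdd
dddAAd
dddddd
k=17  dddddd
dddddd
dddddd
dddAAd
ddAddd
ddAvdd
dddAAd
dddddd
k=18  dddddd
dddddd
dddddd
dddAAd
ddAddd
ddAd>d
dddAAd
dddddd
k=19  dddddd
dddddd
dddddd
dddAAd
ddAddd
ddAdAd
dddAvd
dddddd
k=20  dddddd
dddddd
dddddd
dddAAd
ddAddd
ddAdAd
dddAd>
dddddd
k=21  dddddd
dddddd
dddddd
dddAAd
ddAddd
ddAdAd
dddAdA
dddddv
k=22  dddddd
dddddd
dddddd
dddAAd
ddAddd
ddAdAd
dddAdA
dddd<A
k=23  dddddd
dddddd
dddddd
dddAAd
ddAddd
ddAdAd
dddA^A
ddddAA
k=24  dddddd
dddddd
dddddd
dddAAd
ddAddd
ddAdAd
dddAA>
ddddAA
k=25  dddddd
dddddd
dddddd
dddAAd
ddAddd
ddAdA^
dddAAd
ddddAA
k=26  dddddd
dddddd
dddddd
dddAAd
ddAddd
>dAdAA
dddAAd
ddddAA
k=27  dddddd
dddddd
dddddd
dddAAd
ddAddd
AdAdAA
vddAAd
ddddAA
k=28  dddddd
dddddd
dddddd
dddAAd
ddAddd
AdAdAA
AddAA<
ddddAA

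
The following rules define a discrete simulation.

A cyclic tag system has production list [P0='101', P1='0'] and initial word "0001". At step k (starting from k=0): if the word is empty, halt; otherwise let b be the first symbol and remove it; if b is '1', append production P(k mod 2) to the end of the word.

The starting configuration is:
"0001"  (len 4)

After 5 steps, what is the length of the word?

step 0: "0001"  (len 4)
step 1: "001"  (len 3)
step 2: "01"  (len 2)
step 3: "1"  (len 1)
step 4: "0"  (len 1)
step 5: (halted — word empty)

0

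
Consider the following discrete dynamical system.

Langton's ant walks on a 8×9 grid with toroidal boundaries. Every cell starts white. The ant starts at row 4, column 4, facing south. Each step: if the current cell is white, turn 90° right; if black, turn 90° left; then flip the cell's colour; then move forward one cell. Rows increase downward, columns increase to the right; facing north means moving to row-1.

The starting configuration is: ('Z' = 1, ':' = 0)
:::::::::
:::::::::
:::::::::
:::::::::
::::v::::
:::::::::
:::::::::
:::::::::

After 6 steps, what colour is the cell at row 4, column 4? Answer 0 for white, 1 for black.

step 0: :::::::::
:::::::::
:::::::::
:::::::::
::::v::::
:::::::::
:::::::::
:::::::::
step 1: :::::::::
:::::::::
:::::::::
:::::::::
:::<Z::::
:::::::::
:::::::::
:::::::::
step 2: :::::::::
:::::::::
:::::::::
:::^:::::
:::ZZ::::
:::::::::
:::::::::
:::::::::
step 3: :::::::::
:::::::::
:::::::::
:::Z>::::
:::ZZ::::
:::::::::
:::::::::
:::::::::
step 4: :::::::::
:::::::::
:::::::::
:::ZZ::::
:::Zv::::
:::::::::
:::::::::
:::::::::
step 5: :::::::::
:::::::::
:::::::::
:::ZZ::::
:::Z:>:::
:::::::::
:::::::::
:::::::::
step 6: :::::::::
:::::::::
:::::::::
:::ZZ::::
:::Z:Z:::
:::::v:::
:::::::::
:::::::::

0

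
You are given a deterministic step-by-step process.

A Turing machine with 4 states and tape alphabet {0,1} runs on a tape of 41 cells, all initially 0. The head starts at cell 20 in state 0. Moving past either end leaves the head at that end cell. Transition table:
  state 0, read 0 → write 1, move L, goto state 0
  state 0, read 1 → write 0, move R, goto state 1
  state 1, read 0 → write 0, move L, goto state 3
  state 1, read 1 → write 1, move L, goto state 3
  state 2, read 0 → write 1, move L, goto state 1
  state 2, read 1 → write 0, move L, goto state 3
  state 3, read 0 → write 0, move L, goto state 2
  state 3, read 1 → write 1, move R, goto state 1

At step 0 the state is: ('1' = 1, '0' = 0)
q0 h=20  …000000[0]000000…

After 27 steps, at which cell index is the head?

1

gen 0: q0 h=20  …000000[0]000000…
gen 1: q0 h=19  …000000[0]100000…
gen 2: q0 h=18  …000000[0]110000…
gen 3: q0 h=17  …000000[0]111000…
gen 4: q0 h=16  …000000[0]111100…
gen 5: q0 h=15  …000000[0]111110…
gen 6: q0 h=14  …000000[0]111111…
gen 7: q0 h=13  …000000[0]111111…
gen 8: q0 h=12  …000000[0]111111…
gen 9: q0 h=11  …000000[0]111111…
gen 10: q0 h=10  …000000[0]111111…
gen 11: q0 h= 9  …000000[0]111111…
gen 12: q0 h= 8  …000000[0]111111…
gen 13: q0 h= 7  …000000[0]111111…
gen 14: q0 h= 6  |000000[0]111111…
gen 15: q0 h= 5  |00000[0]111111…
gen 16: q0 h= 4  |0000[0]111111…
gen 17: q0 h= 3  |000[0]111111…
gen 18: q0 h= 2  |00[0]111111…
gen 19: q0 h= 1  |0[0]111111…
gen 20: q0 h= 0  |[0]111111…
gen 21: q0 h= 0  |[1]111111…
gen 22: q1 h= 1  |0[1]111111…
gen 23: q3 h= 0  |[0]111111…
gen 24: q2 h= 0  |[0]111111…
gen 25: q1 h= 0  |[1]111111…
gen 26: q3 h= 0  |[1]111111…
gen 27: q1 h= 1  |1[1]111111…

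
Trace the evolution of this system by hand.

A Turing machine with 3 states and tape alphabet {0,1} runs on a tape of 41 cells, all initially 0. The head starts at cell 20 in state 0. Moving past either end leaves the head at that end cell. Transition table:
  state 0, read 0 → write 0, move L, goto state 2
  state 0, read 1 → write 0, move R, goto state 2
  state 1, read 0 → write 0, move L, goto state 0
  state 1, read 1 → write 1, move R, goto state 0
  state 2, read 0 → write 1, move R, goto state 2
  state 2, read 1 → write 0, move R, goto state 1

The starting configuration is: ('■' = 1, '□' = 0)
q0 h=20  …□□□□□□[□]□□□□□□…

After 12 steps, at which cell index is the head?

30

step 0: q0 h=20  …□□□□□□[□]□□□□□□…
step 1: q2 h=19  …□□□□□□[□]□□□□□□…
step 2: q2 h=20  …□□□□□■[□]□□□□□□…
step 3: q2 h=21  …□□□□■■[□]□□□□□□…
step 4: q2 h=22  …□□□■■■[□]□□□□□□…
step 5: q2 h=23  …□□■■■■[□]□□□□□□…
step 6: q2 h=24  …□■■■■■[□]□□□□□□…
step 7: q2 h=25  …■■■■■■[□]□□□□□□…
step 8: q2 h=26  …■■■■■■[□]□□□□□□…
step 9: q2 h=27  …■■■■■■[□]□□□□□□…
step 10: q2 h=28  …■■■■■■[□]□□□□□□…
step 11: q2 h=29  …■■■■■■[□]□□□□□□…
step 12: q2 h=30  …■■■■■■[□]□□□□□□…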